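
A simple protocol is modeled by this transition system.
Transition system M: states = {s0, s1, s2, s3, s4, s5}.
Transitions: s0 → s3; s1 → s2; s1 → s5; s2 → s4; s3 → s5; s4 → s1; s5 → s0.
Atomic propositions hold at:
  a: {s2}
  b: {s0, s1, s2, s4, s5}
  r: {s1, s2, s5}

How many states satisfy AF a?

AF a: least fixpoint, start Z0 = {s2}, add states with every successor in Z. Already a fixed point.
Sat(AF a) = {s2}
|Sat(AF a)| = |{s2}| = 1.

1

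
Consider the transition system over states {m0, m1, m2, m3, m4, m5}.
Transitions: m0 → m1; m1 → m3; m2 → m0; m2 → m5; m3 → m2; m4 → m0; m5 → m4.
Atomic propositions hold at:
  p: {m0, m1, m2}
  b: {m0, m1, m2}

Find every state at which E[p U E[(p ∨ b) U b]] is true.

Sat(p ∨ b) = {m0, m1, m2}
E[(p ∨ b) U b]: least fixpoint, start Z0 = Sat(b) = {m0, m1, m2}, add states in Sat(p ∨ b) with some successor in Z. Already a fixed point.
Sat(E[(p ∨ b) U b]) = {m0, m1, m2}
E[p U E[(p ∨ b) U b]]: least fixpoint, start Z0 = Sat(E[(p ∨ b) U b]) = {m0, m1, m2}, add states in Sat(p) with some successor in Z. Already a fixed point.
Sat(E[p U E[(p ∨ b) U b]]) = {m0, m1, m2}

{m0, m1, m2}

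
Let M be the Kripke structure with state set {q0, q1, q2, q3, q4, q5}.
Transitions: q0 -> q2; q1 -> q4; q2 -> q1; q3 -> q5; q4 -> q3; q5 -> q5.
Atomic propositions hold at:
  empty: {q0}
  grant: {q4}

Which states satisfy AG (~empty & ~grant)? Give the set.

Sat(~empty) = {q1, q2, q3, q4, q5}
Sat(~grant) = {q0, q1, q2, q3, q5}
Sat(~empty & ~grant) = {q1, q2, q3, q5}
AG (~empty & ~grant): greatest fixpoint, start Z0 = {q1, q2, q3, q5}, keep only states in Sat with every successor in Z. Z1 = {q2, q3, q5}; Z2 = {q3, q5}; fixed.
Sat(AG (~empty & ~grant)) = {q3, q5}

{q3, q5}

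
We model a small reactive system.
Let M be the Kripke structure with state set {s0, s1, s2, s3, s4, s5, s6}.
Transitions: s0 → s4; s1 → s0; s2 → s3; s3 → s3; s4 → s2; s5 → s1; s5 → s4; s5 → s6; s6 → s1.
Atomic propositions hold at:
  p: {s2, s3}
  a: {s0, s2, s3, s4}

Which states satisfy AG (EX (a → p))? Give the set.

Sat(a → p) = {s1, s2, s3, s5, s6}
Sat(EX (a → p)) = {s : some successor in {s1, s2, s3, s5, s6}} = {s2, s3, s4, s5, s6}
AG (EX (a → p)): greatest fixpoint, start Z0 = {s2, s3, s4, s5, s6}, keep only states in Sat with every successor in Z. Z1 = {s2, s3, s4}; fixed.
Sat(AG (EX (a → p))) = {s2, s3, s4}

{s2, s3, s4}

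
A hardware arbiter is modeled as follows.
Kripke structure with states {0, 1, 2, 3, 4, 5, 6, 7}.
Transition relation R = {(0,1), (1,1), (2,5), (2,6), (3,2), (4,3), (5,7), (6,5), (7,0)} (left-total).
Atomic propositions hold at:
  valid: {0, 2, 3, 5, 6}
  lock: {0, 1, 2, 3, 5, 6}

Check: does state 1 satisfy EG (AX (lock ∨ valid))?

Sat(lock ∨ valid) = {0, 1, 2, 3, 5, 6}
Sat(AX (lock ∨ valid)) = {s : every successor in {0, 1, 2, 3, 5, 6}} = {0, 1, 2, 3, 4, 6, 7}
EG (AX (lock ∨ valid)): greatest fixpoint, start Z0 = {0, 1, 2, 3, 4, 6, 7}, keep only states in Sat with some successor in Z. Z1 = {0, 1, 2, 3, 4, 7}; Z2 = {0, 1, 3, 4, 7}; Z3 = {0, 1, 4, 7}; Z4 = {0, 1, 7}; fixed.
Sat(EG (AX (lock ∨ valid))) = {0, 1, 7}
1 ∈ Sat(EG (AX (lock ∨ valid))) = {0, 1, 7}, so the formula holds at 1.

Yes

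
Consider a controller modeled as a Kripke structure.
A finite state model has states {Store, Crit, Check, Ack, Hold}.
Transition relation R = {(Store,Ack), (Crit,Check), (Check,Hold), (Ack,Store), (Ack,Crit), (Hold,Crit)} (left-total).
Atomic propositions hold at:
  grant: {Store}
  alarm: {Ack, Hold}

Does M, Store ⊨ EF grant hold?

EF grant: least fixpoint, start Z0 = {Store}, add states with some successor in Z. Z1 = {Store, Ack}; fixed.
Sat(EF grant) = {Store, Ack}
Store ∈ Sat(EF grant) = {Store, Ack}, so the formula holds at Store.

Yes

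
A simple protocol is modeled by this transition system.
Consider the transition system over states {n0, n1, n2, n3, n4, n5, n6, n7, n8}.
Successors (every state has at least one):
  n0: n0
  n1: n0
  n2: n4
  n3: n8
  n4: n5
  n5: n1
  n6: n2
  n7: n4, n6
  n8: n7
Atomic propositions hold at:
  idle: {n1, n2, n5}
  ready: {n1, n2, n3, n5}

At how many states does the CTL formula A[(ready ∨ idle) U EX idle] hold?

Sat(ready ∨ idle) = {n1, n2, n3, n5}
Sat(EX idle) = {s : some successor in {n1, n2, n5}} = {n4, n5, n6}
A[(ready ∨ idle) U EX idle]: least fixpoint, start Z0 = Sat(EX idle) = {n4, n5, n6}, add states in Sat(ready ∨ idle) with every successor in Z. Z1 = {n2, n4, n5, n6}; fixed.
Sat(A[(ready ∨ idle) U EX idle]) = {n2, n4, n5, n6}
|Sat(A[(ready ∨ idle) U EX idle])| = |{n2, n4, n5, n6}| = 4.

4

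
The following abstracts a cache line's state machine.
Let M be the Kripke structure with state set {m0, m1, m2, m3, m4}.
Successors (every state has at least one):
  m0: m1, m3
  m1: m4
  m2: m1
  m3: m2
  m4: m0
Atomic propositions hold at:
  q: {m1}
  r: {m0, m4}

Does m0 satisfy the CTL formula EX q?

Sat(EX q) = {s : some successor in {m1}} = {m0, m2}
m0 ∈ Sat(EX q) = {m0, m2}, so the formula holds at m0.

Yes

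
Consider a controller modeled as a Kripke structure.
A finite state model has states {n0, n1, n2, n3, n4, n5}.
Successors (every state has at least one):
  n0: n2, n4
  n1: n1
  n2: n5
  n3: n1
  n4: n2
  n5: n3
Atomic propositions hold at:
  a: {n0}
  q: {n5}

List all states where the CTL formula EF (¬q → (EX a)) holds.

{n0, n2, n4, n5}

Sat(¬q) = {n0, n1, n2, n3, n4}
Sat(EX a) = {s : some successor in {n0}} = ∅
Sat(¬q → (EX a)) = {n5}
EF (¬q → (EX a)): least fixpoint, start Z0 = {n5}, add states with some successor in Z. Z1 = {n2, n5}; Z2 = {n0, n2, n4, n5}; fixed.
Sat(EF (¬q → (EX a))) = {n0, n2, n4, n5}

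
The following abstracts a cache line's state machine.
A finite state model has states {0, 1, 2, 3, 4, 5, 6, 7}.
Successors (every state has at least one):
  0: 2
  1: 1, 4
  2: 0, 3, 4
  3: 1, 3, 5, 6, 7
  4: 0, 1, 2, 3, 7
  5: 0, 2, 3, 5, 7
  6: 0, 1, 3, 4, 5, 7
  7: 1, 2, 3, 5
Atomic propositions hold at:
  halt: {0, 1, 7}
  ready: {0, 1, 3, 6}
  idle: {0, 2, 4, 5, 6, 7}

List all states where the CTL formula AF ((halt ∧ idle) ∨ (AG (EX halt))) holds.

Sat(halt ∧ idle) = {0, 7}
Sat(EX halt) = {s : some successor in {0, 1, 7}} = {1, 2, 3, 4, 5, 6, 7}
AG (EX halt): greatest fixpoint, start Z0 = {1, 2, 3, 4, 5, 6, 7}, keep only states in Sat with every successor in Z. Z1 = {1, 3, 7}; Z2 = ∅; fixed.
Sat(AG (EX halt)) = ∅
Sat((halt ∧ idle) ∨ (AG (EX halt))) = {0, 7}
AF ((halt ∧ idle) ∨ (AG (EX halt))): least fixpoint, start Z0 = {0, 7}, add states with every successor in Z. Already a fixed point.
Sat(AF ((halt ∧ idle) ∨ (AG (EX halt)))) = {0, 7}

{0, 7}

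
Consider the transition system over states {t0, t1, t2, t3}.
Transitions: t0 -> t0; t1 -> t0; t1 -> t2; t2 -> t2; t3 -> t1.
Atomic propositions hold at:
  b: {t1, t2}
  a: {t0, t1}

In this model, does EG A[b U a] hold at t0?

A[b U a]: least fixpoint, start Z0 = Sat(a) = {t0, t1}, add states in Sat(b) with every successor in Z. Already a fixed point.
Sat(A[b U a]) = {t0, t1}
EG A[b U a]: greatest fixpoint, start Z0 = {t0, t1}, keep only states in Sat with some successor in Z. Already a fixed point.
Sat(EG A[b U a]) = {t0, t1}
t0 ∈ Sat(EG A[b U a]) = {t0, t1}, so the formula holds at t0.

Yes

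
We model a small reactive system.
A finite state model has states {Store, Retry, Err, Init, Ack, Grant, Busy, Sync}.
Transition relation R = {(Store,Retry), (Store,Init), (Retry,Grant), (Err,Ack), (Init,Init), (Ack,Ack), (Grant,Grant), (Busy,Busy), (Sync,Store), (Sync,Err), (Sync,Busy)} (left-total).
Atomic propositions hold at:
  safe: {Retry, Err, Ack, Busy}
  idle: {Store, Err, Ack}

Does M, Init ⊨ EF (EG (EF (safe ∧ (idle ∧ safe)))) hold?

Sat(idle ∧ safe) = {Err, Ack}
Sat(safe ∧ (idle ∧ safe)) = {Err, Ack}
EF (safe ∧ (idle ∧ safe)): least fixpoint, start Z0 = {Err, Ack}, add states with some successor in Z. Z1 = {Err, Ack, Sync}; fixed.
Sat(EF (safe ∧ (idle ∧ safe))) = {Err, Ack, Sync}
EG (EF (safe ∧ (idle ∧ safe))): greatest fixpoint, start Z0 = {Err, Ack, Sync}, keep only states in Sat with some successor in Z. Already a fixed point.
Sat(EG (EF (safe ∧ (idle ∧ safe)))) = {Err, Ack, Sync}
EF (EG (EF (safe ∧ (idle ∧ safe)))): least fixpoint, start Z0 = {Err, Ack, Sync}, add states with some successor in Z. Already a fixed point.
Sat(EF (EG (EF (safe ∧ (idle ∧ safe))))) = {Err, Ack, Sync}
Init ∉ Sat(EF (EG (EF (safe ∧ (idle ∧ safe))))) = {Err, Ack, Sync}, so the formula does not hold at Init.

No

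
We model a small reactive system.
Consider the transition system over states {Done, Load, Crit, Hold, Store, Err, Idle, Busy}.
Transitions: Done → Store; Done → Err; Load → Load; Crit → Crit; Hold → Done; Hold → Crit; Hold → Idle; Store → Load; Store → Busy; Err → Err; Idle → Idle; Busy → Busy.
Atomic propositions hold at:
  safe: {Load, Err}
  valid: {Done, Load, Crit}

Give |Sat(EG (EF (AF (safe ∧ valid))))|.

4

Sat(safe ∧ valid) = {Load}
AF (safe ∧ valid): least fixpoint, start Z0 = {Load}, add states with every successor in Z. Already a fixed point.
Sat(AF (safe ∧ valid)) = {Load}
EF (AF (safe ∧ valid)): least fixpoint, start Z0 = {Load}, add states with some successor in Z. Z1 = {Load, Store}; Z2 = {Done, Load, Store}; Z3 = {Done, Load, Hold, Store}; fixed.
Sat(EF (AF (safe ∧ valid))) = {Done, Load, Hold, Store}
EG (EF (AF (safe ∧ valid))): greatest fixpoint, start Z0 = {Done, Load, Hold, Store}, keep only states in Sat with some successor in Z. Already a fixed point.
Sat(EG (EF (AF (safe ∧ valid)))) = {Done, Load, Hold, Store}
|Sat(EG (EF (AF (safe ∧ valid))))| = |{Done, Load, Hold, Store}| = 4.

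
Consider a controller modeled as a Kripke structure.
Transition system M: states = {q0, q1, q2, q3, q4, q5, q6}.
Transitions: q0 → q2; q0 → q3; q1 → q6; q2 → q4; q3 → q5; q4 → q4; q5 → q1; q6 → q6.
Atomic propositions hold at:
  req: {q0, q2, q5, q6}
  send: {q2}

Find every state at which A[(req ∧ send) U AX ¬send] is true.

{q1, q2, q3, q4, q5, q6}

Sat(req ∧ send) = {q2}
Sat(¬send) = {q0, q1, q3, q4, q5, q6}
Sat(AX ¬send) = {s : every successor in {q0, q1, q3, q4, q5, q6}} = {q1, q2, q3, q4, q5, q6}
A[(req ∧ send) U AX ¬send]: least fixpoint, start Z0 = Sat(AX ¬send) = {q1, q2, q3, q4, q5, q6}, add states in Sat(req ∧ send) with every successor in Z. Already a fixed point.
Sat(A[(req ∧ send) U AX ¬send]) = {q1, q2, q3, q4, q5, q6}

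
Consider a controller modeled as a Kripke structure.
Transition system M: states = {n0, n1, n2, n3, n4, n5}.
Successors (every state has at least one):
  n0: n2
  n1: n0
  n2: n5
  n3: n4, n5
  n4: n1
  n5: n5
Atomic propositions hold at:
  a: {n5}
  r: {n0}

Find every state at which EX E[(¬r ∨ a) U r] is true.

Sat(¬r) = {n1, n2, n3, n4, n5}
Sat(¬r ∨ a) = {n1, n2, n3, n4, n5}
E[(¬r ∨ a) U r]: least fixpoint, start Z0 = Sat(r) = {n0}, add states in Sat(¬r ∨ a) with some successor in Z. Z1 = {n0, n1}; Z2 = {n0, n1, n4}; Z3 = {n0, n1, n3, n4}; fixed.
Sat(E[(¬r ∨ a) U r]) = {n0, n1, n3, n4}
Sat(EX E[(¬r ∨ a) U r]) = {s : some successor in {n0, n1, n3, n4}} = {n1, n3, n4}

{n1, n3, n4}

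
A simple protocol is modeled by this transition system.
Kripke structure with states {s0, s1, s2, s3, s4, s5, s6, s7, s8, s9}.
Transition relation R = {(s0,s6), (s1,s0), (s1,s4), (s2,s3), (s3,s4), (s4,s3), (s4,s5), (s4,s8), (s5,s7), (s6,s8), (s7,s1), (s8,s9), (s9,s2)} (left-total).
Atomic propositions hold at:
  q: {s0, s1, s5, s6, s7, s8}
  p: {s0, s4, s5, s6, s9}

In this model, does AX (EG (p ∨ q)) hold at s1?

Sat(p ∨ q) = {s0, s1, s4, s5, s6, s7, s8, s9}
EG (p ∨ q): greatest fixpoint, start Z0 = {s0, s1, s4, s5, s6, s7, s8, s9}, keep only states in Sat with some successor in Z. Z1 = {s0, s1, s4, s5, s6, s7, s8}; Z2 = {s0, s1, s4, s5, s6, s7}; Z3 = {s0, s1, s4, s5, s7}; Z4 = {s1, s4, s5, s7}; fixed.
Sat(EG (p ∨ q)) = {s1, s4, s5, s7}
Sat(AX (EG (p ∨ q))) = {s : every successor in {s1, s4, s5, s7}} = {s3, s5, s7}
s1 ∉ Sat(AX (EG (p ∨ q))) = {s3, s5, s7}, so the formula does not hold at s1.

No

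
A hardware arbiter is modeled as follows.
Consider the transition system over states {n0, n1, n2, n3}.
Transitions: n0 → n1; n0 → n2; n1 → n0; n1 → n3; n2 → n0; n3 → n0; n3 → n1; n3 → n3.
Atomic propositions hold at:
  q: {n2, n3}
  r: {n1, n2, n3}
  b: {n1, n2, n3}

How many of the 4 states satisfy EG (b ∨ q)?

2

Sat(b ∨ q) = {n1, n2, n3}
EG (b ∨ q): greatest fixpoint, start Z0 = {n1, n2, n3}, keep only states in Sat with some successor in Z. Z1 = {n1, n3}; fixed.
Sat(EG (b ∨ q)) = {n1, n3}
|Sat(EG (b ∨ q))| = |{n1, n3}| = 2.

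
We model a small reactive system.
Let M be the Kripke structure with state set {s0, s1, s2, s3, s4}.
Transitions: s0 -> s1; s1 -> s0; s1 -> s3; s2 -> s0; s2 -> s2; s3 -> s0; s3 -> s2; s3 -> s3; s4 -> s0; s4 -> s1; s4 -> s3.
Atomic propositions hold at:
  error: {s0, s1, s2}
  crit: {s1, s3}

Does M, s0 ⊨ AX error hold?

Sat(AX error) = {s : every successor in {s0, s1, s2}} = {s0, s2}
s0 ∈ Sat(AX error) = {s0, s2}, so the formula holds at s0.

Yes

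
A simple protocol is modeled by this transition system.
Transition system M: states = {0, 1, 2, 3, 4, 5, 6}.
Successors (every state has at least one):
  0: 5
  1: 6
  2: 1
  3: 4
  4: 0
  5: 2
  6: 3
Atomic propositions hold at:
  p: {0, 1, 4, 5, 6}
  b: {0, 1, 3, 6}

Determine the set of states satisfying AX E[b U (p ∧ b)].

{1, 2, 4}

Sat(p ∧ b) = {0, 1, 6}
E[b U (p ∧ b)]: least fixpoint, start Z0 = Sat((p ∧ b)) = {0, 1, 6}, add states in Sat(b) with some successor in Z. Already a fixed point.
Sat(E[b U (p ∧ b)]) = {0, 1, 6}
Sat(AX E[b U (p ∧ b)]) = {s : every successor in {0, 1, 6}} = {1, 2, 4}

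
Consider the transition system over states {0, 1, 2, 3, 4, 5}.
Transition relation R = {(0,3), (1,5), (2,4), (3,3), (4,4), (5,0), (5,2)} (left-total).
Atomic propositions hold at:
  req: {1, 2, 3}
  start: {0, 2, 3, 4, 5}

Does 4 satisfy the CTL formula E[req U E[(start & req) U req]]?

Sat(start & req) = {2, 3}
E[(start & req) U req]: least fixpoint, start Z0 = Sat(req) = {1, 2, 3}, add states in Sat(start & req) with some successor in Z. Already a fixed point.
Sat(E[(start & req) U req]) = {1, 2, 3}
E[req U E[(start & req) U req]]: least fixpoint, start Z0 = Sat(E[(start & req) U req]) = {1, 2, 3}, add states in Sat(req) with some successor in Z. Already a fixed point.
Sat(E[req U E[(start & req) U req]]) = {1, 2, 3}
4 ∉ Sat(E[req U E[(start & req) U req]]) = {1, 2, 3}, so the formula does not hold at 4.

No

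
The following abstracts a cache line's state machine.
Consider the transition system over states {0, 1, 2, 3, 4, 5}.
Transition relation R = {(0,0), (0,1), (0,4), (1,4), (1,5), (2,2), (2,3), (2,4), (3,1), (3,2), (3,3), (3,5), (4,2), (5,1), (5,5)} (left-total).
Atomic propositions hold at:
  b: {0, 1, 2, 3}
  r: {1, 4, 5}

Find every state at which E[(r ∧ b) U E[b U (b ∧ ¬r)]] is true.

Sat(r ∧ b) = {1}
Sat(¬r) = {0, 2, 3}
Sat(b ∧ ¬r) = {0, 2, 3}
E[b U (b ∧ ¬r)]: least fixpoint, start Z0 = Sat((b ∧ ¬r)) = {0, 2, 3}, add states in Sat(b) with some successor in Z. Already a fixed point.
Sat(E[b U (b ∧ ¬r)]) = {0, 2, 3}
E[(r ∧ b) U E[b U (b ∧ ¬r)]]: least fixpoint, start Z0 = Sat(E[b U (b ∧ ¬r)]) = {0, 2, 3}, add states in Sat(r ∧ b) with some successor in Z. Already a fixed point.
Sat(E[(r ∧ b) U E[b U (b ∧ ¬r)]]) = {0, 2, 3}

{0, 2, 3}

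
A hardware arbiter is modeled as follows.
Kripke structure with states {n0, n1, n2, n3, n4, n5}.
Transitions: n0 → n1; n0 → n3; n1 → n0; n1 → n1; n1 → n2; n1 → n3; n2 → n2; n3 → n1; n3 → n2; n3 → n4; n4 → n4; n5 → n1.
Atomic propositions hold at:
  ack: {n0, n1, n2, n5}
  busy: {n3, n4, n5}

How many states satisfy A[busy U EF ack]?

EF ack: least fixpoint, start Z0 = {n0, n1, n2, n5}, add states with some successor in Z. Z1 = {n0, n1, n2, n3, n5}; fixed.
Sat(EF ack) = {n0, n1, n2, n3, n5}
A[busy U EF ack]: least fixpoint, start Z0 = Sat(EF ack) = {n0, n1, n2, n3, n5}, add states in Sat(busy) with every successor in Z. Already a fixed point.
Sat(A[busy U EF ack]) = {n0, n1, n2, n3, n5}
|Sat(A[busy U EF ack])| = |{n0, n1, n2, n3, n5}| = 5.

5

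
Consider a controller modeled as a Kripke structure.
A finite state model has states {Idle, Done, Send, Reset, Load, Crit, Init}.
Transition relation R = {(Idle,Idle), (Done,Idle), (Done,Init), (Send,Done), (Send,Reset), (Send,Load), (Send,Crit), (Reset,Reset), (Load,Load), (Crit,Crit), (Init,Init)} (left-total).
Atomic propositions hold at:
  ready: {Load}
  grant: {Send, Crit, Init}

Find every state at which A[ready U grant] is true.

{Send, Crit, Init}

A[ready U grant]: least fixpoint, start Z0 = Sat(grant) = {Send, Crit, Init}, add states in Sat(ready) with every successor in Z. Already a fixed point.
Sat(A[ready U grant]) = {Send, Crit, Init}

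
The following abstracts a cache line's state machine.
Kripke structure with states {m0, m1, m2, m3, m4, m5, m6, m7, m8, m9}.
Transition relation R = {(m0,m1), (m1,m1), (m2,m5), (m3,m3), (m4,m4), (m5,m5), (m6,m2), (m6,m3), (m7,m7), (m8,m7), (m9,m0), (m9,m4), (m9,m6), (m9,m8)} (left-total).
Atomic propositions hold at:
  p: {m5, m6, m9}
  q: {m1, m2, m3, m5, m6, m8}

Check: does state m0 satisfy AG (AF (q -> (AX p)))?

No

Sat(AX p) = {s : every successor in {m5, m6, m9}} = {m2, m5}
Sat(q -> (AX p)) = {m0, m2, m4, m5, m7, m9}
AF (q -> (AX p)): least fixpoint, start Z0 = {m0, m2, m4, m5, m7, m9}, add states with every successor in Z. Z1 = {m0, m2, m4, m5, m7, m8, m9}; fixed.
Sat(AF (q -> (AX p))) = {m0, m2, m4, m5, m7, m8, m9}
AG (AF (q -> (AX p))): greatest fixpoint, start Z0 = {m0, m2, m4, m5, m7, m8, m9}, keep only states in Sat with every successor in Z. Z1 = {m2, m4, m5, m7, m8}; fixed.
Sat(AG (AF (q -> (AX p)))) = {m2, m4, m5, m7, m8}
m0 ∉ Sat(AG (AF (q -> (AX p)))) = {m2, m4, m5, m7, m8}, so the formula does not hold at m0.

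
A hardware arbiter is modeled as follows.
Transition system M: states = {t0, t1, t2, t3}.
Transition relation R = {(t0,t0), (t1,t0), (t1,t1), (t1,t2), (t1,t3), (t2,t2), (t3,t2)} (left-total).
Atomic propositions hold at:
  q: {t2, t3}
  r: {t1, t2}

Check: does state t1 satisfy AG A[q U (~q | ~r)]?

Sat(~q) = {t0, t1}
Sat(~r) = {t0, t3}
Sat(~q | ~r) = {t0, t1, t3}
A[q U (~q | ~r)]: least fixpoint, start Z0 = Sat((~q | ~r)) = {t0, t1, t3}, add states in Sat(q) with every successor in Z. Already a fixed point.
Sat(A[q U (~q | ~r)]) = {t0, t1, t3}
AG A[q U (~q | ~r)]: greatest fixpoint, start Z0 = {t0, t1, t3}, keep only states in Sat with every successor in Z. Z1 = {t0}; fixed.
Sat(AG A[q U (~q | ~r)]) = {t0}
t1 ∉ Sat(AG A[q U (~q | ~r)]) = {t0}, so the formula does not hold at t1.

No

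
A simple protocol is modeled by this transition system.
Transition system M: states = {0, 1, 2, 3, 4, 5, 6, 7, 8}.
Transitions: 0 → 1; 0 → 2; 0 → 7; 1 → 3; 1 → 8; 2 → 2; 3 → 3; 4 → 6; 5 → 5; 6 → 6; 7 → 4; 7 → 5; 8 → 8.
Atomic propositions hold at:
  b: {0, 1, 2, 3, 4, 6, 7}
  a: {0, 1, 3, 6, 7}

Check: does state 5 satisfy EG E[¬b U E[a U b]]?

No

Sat(¬b) = {5, 8}
E[a U b]: least fixpoint, start Z0 = Sat(b) = {0, 1, 2, 3, 4, 6, 7}, add states in Sat(a) with some successor in Z. Already a fixed point.
Sat(E[a U b]) = {0, 1, 2, 3, 4, 6, 7}
E[¬b U E[a U b]]: least fixpoint, start Z0 = Sat(E[a U b]) = {0, 1, 2, 3, 4, 6, 7}, add states in Sat(¬b) with some successor in Z. Already a fixed point.
Sat(E[¬b U E[a U b]]) = {0, 1, 2, 3, 4, 6, 7}
EG E[¬b U E[a U b]]: greatest fixpoint, start Z0 = {0, 1, 2, 3, 4, 6, 7}, keep only states in Sat with some successor in Z. Already a fixed point.
Sat(EG E[¬b U E[a U b]]) = {0, 1, 2, 3, 4, 6, 7}
5 ∉ Sat(EG E[¬b U E[a U b]]) = {0, 1, 2, 3, 4, 6, 7}, so the formula does not hold at 5.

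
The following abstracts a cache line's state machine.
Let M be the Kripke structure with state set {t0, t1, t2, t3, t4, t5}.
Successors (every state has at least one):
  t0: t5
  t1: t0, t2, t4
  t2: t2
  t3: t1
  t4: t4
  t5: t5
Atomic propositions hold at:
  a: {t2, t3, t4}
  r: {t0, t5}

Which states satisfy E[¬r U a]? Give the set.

Sat(¬r) = {t1, t2, t3, t4}
E[¬r U a]: least fixpoint, start Z0 = Sat(a) = {t2, t3, t4}, add states in Sat(¬r) with some successor in Z. Z1 = {t1, t2, t3, t4}; fixed.
Sat(E[¬r U a]) = {t1, t2, t3, t4}

{t1, t2, t3, t4}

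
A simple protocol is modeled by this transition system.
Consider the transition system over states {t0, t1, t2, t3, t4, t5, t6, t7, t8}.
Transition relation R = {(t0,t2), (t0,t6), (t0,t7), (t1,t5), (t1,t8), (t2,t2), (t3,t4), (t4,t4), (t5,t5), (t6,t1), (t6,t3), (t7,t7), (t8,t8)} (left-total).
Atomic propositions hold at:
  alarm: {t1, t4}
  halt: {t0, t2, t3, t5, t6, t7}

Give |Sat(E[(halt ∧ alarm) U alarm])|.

Sat(halt ∧ alarm) = ∅
E[(halt ∧ alarm) U alarm]: least fixpoint, start Z0 = Sat(alarm) = {t1, t4}, add states in Sat(halt ∧ alarm) with some successor in Z. Already a fixed point.
Sat(E[(halt ∧ alarm) U alarm]) = {t1, t4}
|Sat(E[(halt ∧ alarm) U alarm])| = |{t1, t4}| = 2.

2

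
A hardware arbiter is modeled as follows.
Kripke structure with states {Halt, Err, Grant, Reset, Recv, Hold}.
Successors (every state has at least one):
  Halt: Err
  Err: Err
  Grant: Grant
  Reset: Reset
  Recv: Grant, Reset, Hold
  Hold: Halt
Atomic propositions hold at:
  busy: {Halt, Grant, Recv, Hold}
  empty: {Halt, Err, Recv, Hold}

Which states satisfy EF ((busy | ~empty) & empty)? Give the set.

Sat(~empty) = {Grant, Reset}
Sat(busy | ~empty) = {Halt, Grant, Reset, Recv, Hold}
Sat((busy | ~empty) & empty) = {Halt, Recv, Hold}
EF ((busy | ~empty) & empty): least fixpoint, start Z0 = {Halt, Recv, Hold}, add states with some successor in Z. Already a fixed point.
Sat(EF ((busy | ~empty) & empty)) = {Halt, Recv, Hold}

{Halt, Recv, Hold}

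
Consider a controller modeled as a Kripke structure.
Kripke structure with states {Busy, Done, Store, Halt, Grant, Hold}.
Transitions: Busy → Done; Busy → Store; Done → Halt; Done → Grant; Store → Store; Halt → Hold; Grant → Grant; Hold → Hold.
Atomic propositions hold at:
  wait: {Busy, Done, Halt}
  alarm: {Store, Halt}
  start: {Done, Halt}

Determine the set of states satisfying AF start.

{Done, Halt}

AF start: least fixpoint, start Z0 = {Done, Halt}, add states with every successor in Z. Already a fixed point.
Sat(AF start) = {Done, Halt}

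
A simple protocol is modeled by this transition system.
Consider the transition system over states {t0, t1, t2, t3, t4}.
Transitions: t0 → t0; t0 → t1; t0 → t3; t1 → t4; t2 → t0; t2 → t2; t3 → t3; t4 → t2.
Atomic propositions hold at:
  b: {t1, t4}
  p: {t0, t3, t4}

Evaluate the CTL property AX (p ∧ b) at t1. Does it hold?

Yes

Sat(p ∧ b) = {t4}
Sat(AX (p ∧ b)) = {s : every successor in {t4}} = {t1}
t1 ∈ Sat(AX (p ∧ b)) = {t1}, so the formula holds at t1.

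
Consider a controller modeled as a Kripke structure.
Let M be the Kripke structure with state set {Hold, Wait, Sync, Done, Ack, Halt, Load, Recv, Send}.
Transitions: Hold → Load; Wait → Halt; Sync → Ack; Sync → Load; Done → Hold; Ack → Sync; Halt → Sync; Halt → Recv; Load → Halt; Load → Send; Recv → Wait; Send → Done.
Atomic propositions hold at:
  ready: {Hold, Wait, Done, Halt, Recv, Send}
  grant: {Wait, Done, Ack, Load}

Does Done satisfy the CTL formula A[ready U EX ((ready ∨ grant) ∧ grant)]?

Sat(ready ∨ grant) = {Hold, Wait, Done, Ack, Halt, Load, Recv, Send}
Sat((ready ∨ grant) ∧ grant) = {Wait, Done, Ack, Load}
Sat(EX ((ready ∨ grant) ∧ grant)) = {s : some successor in {Wait, Done, Ack, Load}} = {Hold, Sync, Recv, Send}
A[ready U EX ((ready ∨ grant) ∧ grant)]: least fixpoint, start Z0 = Sat(EX ((ready ∨ grant) ∧ grant)) = {Hold, Sync, Recv, Send}, add states in Sat(ready) with every successor in Z. Z1 = {Hold, Sync, Done, Halt, Recv, Send}; Z2 = {Hold, Wait, Sync, Done, Halt, Recv, Send}; fixed.
Sat(A[ready U EX ((ready ∨ grant) ∧ grant)]) = {Hold, Wait, Sync, Done, Halt, Recv, Send}
Done ∈ Sat(A[ready U EX ((ready ∨ grant) ∧ grant)]) = {Hold, Wait, Sync, Done, Halt, Recv, Send}, so the formula holds at Done.

Yes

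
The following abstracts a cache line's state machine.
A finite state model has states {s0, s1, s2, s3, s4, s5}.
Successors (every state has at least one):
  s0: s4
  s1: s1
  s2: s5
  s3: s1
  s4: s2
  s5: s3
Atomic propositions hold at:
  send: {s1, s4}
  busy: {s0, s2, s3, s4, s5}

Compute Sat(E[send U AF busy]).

AF busy: least fixpoint, start Z0 = {s0, s2, s3, s4, s5}, add states with every successor in Z. Already a fixed point.
Sat(AF busy) = {s0, s2, s3, s4, s5}
E[send U AF busy]: least fixpoint, start Z0 = Sat(AF busy) = {s0, s2, s3, s4, s5}, add states in Sat(send) with some successor in Z. Already a fixed point.
Sat(E[send U AF busy]) = {s0, s2, s3, s4, s5}

{s0, s2, s3, s4, s5}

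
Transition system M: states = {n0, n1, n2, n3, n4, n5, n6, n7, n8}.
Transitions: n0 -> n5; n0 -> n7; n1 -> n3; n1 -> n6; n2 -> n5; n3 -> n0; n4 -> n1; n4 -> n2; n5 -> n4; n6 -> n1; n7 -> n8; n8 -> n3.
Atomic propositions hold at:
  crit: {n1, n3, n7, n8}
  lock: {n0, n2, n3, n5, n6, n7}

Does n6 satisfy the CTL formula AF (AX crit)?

Sat(AX crit) = {s : every successor in {n1, n3, n7, n8}} = {n6, n7, n8}
AF (AX crit): least fixpoint, start Z0 = {n6, n7, n8}, add states with every successor in Z. Already a fixed point.
Sat(AF (AX crit)) = {n6, n7, n8}
n6 ∈ Sat(AF (AX crit)) = {n6, n7, n8}, so the formula holds at n6.

Yes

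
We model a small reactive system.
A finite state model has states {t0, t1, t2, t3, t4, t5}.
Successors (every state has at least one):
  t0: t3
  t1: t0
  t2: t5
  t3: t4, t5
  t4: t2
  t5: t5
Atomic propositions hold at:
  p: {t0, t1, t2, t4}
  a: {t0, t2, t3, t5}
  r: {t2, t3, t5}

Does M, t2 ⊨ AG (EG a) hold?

Yes

EG a: greatest fixpoint, start Z0 = {t0, t2, t3, t5}, keep only states in Sat with some successor in Z. Already a fixed point.
Sat(EG a) = {t0, t2, t3, t5}
AG (EG a): greatest fixpoint, start Z0 = {t0, t2, t3, t5}, keep only states in Sat with every successor in Z. Z1 = {t0, t2, t5}; Z2 = {t2, t5}; fixed.
Sat(AG (EG a)) = {t2, t5}
t2 ∈ Sat(AG (EG a)) = {t2, t5}, so the formula holds at t2.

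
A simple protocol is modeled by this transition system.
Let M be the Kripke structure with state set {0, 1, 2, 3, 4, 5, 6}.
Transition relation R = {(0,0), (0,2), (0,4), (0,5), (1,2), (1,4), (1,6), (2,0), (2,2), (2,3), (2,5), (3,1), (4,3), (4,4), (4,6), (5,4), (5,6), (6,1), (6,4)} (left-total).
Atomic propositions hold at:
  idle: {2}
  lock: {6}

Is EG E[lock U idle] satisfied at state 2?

Yes

E[lock U idle]: least fixpoint, start Z0 = Sat(idle) = {2}, add states in Sat(lock) with some successor in Z. Already a fixed point.
Sat(E[lock U idle]) = {2}
EG E[lock U idle]: greatest fixpoint, start Z0 = {2}, keep only states in Sat with some successor in Z. Already a fixed point.
Sat(EG E[lock U idle]) = {2}
2 ∈ Sat(EG E[lock U idle]) = {2}, so the formula holds at 2.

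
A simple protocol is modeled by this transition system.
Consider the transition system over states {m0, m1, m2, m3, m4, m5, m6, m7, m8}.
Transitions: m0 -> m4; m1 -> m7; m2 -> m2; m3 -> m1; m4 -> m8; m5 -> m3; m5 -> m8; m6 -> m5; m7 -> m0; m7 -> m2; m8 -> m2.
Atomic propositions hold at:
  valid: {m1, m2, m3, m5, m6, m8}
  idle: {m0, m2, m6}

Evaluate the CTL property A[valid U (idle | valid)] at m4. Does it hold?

Sat(idle | valid) = {m0, m1, m2, m3, m5, m6, m8}
A[valid U (idle | valid)]: least fixpoint, start Z0 = Sat((idle | valid)) = {m0, m1, m2, m3, m5, m6, m8}, add states in Sat(valid) with every successor in Z. Already a fixed point.
Sat(A[valid U (idle | valid)]) = {m0, m1, m2, m3, m5, m6, m8}
m4 ∉ Sat(A[valid U (idle | valid)]) = {m0, m1, m2, m3, m5, m6, m8}, so the formula does not hold at m4.

No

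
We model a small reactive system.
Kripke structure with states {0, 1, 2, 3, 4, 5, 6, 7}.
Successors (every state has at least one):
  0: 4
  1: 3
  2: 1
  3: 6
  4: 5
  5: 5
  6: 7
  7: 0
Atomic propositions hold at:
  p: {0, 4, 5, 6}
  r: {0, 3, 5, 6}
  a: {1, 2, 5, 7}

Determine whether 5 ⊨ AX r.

Sat(AX r) = {s : every successor in {0, 3, 5, 6}} = {1, 3, 4, 5, 7}
5 ∈ Sat(AX r) = {1, 3, 4, 5, 7}, so the formula holds at 5.

Yes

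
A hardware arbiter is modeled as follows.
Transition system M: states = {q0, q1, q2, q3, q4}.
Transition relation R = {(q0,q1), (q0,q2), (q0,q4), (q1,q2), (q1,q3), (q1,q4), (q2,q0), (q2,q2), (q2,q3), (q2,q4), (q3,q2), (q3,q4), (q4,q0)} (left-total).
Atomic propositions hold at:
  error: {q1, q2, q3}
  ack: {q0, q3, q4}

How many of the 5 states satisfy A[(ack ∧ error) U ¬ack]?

2

Sat(ack ∧ error) = {q3}
Sat(¬ack) = {q1, q2}
A[(ack ∧ error) U ¬ack]: least fixpoint, start Z0 = Sat(¬ack) = {q1, q2}, add states in Sat(ack ∧ error) with every successor in Z. Already a fixed point.
Sat(A[(ack ∧ error) U ¬ack]) = {q1, q2}
|Sat(A[(ack ∧ error) U ¬ack])| = |{q1, q2}| = 2.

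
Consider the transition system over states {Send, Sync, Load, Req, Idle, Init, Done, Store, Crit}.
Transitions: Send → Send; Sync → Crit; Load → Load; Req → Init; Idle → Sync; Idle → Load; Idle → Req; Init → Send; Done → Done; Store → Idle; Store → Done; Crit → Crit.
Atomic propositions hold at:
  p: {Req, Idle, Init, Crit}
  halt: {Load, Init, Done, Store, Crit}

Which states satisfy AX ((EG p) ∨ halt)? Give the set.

{Sync, Load, Req, Done, Crit}

EG p: greatest fixpoint, start Z0 = {Req, Idle, Init, Crit}, keep only states in Sat with some successor in Z. Z1 = {Req, Idle, Crit}; Z2 = {Idle, Crit}; Z3 = {Crit}; fixed.
Sat(EG p) = {Crit}
Sat((EG p) ∨ halt) = {Load, Init, Done, Store, Crit}
Sat(AX ((EG p) ∨ halt)) = {s : every successor in {Load, Init, Done, Store, Crit}} = {Sync, Load, Req, Done, Crit}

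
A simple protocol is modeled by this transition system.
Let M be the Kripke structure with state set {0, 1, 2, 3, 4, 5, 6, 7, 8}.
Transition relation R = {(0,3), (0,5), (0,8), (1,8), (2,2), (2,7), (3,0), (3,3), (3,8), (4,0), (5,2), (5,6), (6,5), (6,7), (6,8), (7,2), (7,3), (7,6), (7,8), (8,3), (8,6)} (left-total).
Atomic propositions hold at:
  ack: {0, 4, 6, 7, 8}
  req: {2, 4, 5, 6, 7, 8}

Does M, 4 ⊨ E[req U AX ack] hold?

Sat(AX ack) = {s : every successor in {0, 4, 6, 7, 8}} = {1, 4}
E[req U AX ack]: least fixpoint, start Z0 = Sat(AX ack) = {1, 4}, add states in Sat(req) with some successor in Z. Already a fixed point.
Sat(E[req U AX ack]) = {1, 4}
4 ∈ Sat(E[req U AX ack]) = {1, 4}, so the formula holds at 4.

Yes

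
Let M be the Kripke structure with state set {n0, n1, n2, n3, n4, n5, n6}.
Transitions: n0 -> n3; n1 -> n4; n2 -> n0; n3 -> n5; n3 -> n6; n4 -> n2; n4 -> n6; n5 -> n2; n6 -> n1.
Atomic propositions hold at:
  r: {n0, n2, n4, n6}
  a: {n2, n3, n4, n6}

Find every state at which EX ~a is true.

{n2, n3, n6}

Sat(~a) = {n0, n1, n5}
Sat(EX ~a) = {s : some successor in {n0, n1, n5}} = {n2, n3, n6}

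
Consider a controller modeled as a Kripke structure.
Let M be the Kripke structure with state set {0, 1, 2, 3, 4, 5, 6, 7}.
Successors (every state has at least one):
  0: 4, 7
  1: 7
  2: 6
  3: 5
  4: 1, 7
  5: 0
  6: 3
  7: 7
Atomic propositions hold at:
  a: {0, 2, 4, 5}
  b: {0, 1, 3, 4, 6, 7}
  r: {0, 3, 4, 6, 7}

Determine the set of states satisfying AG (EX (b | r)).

{0, 1, 4, 5, 7}

Sat(b | r) = {0, 1, 3, 4, 6, 7}
Sat(EX (b | r)) = {s : some successor in {0, 1, 3, 4, 6, 7}} = {0, 1, 2, 4, 5, 6, 7}
AG (EX (b | r)): greatest fixpoint, start Z0 = {0, 1, 2, 4, 5, 6, 7}, keep only states in Sat with every successor in Z. Z1 = {0, 1, 2, 4, 5, 7}; Z2 = {0, 1, 4, 5, 7}; fixed.
Sat(AG (EX (b | r))) = {0, 1, 4, 5, 7}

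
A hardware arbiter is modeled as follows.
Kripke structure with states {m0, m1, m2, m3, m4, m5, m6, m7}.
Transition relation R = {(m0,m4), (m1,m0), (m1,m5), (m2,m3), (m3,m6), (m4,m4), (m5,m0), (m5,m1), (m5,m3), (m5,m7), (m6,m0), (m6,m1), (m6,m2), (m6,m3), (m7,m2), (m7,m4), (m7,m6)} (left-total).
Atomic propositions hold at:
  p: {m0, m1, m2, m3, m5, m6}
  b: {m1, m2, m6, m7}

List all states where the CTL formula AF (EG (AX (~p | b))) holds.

{m0, m4, m7}

Sat(~p) = {m4, m7}
Sat(~p | b) = {m1, m2, m4, m6, m7}
Sat(AX (~p | b)) = {s : every successor in {m1, m2, m4, m6, m7}} = {m0, m3, m4, m7}
EG (AX (~p | b)): greatest fixpoint, start Z0 = {m0, m3, m4, m7}, keep only states in Sat with some successor in Z. Z1 = {m0, m4, m7}; fixed.
Sat(EG (AX (~p | b))) = {m0, m4, m7}
AF (EG (AX (~p | b))): least fixpoint, start Z0 = {m0, m4, m7}, add states with every successor in Z. Already a fixed point.
Sat(AF (EG (AX (~p | b)))) = {m0, m4, m7}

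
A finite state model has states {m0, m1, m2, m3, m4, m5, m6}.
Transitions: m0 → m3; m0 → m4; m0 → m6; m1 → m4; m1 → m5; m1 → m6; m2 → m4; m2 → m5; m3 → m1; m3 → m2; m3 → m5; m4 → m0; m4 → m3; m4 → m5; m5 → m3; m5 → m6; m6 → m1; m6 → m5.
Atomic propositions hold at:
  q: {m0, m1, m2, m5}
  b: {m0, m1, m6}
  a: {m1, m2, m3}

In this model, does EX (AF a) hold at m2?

No

AF a: least fixpoint, start Z0 = {m1, m2, m3}, add states with every successor in Z. Already a fixed point.
Sat(AF a) = {m1, m2, m3}
Sat(EX (AF a)) = {s : some successor in {m1, m2, m3}} = {m0, m3, m4, m5, m6}
m2 ∉ Sat(EX (AF a)) = {m0, m3, m4, m5, m6}, so the formula does not hold at m2.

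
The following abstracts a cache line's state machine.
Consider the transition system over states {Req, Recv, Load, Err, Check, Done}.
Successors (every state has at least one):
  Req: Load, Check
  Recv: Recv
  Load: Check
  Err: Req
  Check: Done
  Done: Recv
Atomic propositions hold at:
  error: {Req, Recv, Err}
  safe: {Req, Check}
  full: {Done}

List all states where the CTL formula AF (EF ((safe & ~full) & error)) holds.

{Req, Err}

Sat(~full) = {Req, Recv, Load, Err, Check}
Sat(safe & ~full) = {Req, Check}
Sat((safe & ~full) & error) = {Req}
EF ((safe & ~full) & error): least fixpoint, start Z0 = {Req}, add states with some successor in Z. Z1 = {Req, Err}; fixed.
Sat(EF ((safe & ~full) & error)) = {Req, Err}
AF (EF ((safe & ~full) & error)): least fixpoint, start Z0 = {Req, Err}, add states with every successor in Z. Already a fixed point.
Sat(AF (EF ((safe & ~full) & error))) = {Req, Err}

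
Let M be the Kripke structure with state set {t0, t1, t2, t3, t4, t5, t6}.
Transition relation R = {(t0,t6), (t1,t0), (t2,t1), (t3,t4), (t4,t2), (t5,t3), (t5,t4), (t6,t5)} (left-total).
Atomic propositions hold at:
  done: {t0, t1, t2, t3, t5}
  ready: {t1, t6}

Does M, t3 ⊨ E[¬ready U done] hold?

Yes

Sat(¬ready) = {t0, t2, t3, t4, t5}
E[¬ready U done]: least fixpoint, start Z0 = Sat(done) = {t0, t1, t2, t3, t5}, add states in Sat(¬ready) with some successor in Z. Z1 = {t0, t1, t2, t3, t4, t5}; fixed.
Sat(E[¬ready U done]) = {t0, t1, t2, t3, t4, t5}
t3 ∈ Sat(E[¬ready U done]) = {t0, t1, t2, t3, t4, t5}, so the formula holds at t3.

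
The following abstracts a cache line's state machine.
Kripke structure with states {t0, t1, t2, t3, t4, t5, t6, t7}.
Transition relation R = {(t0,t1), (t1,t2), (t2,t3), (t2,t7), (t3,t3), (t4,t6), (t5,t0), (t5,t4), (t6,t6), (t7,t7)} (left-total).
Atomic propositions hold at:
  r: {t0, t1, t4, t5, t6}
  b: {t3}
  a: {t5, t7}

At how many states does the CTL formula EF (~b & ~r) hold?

5

Sat(~b) = {t0, t1, t2, t4, t5, t6, t7}
Sat(~r) = {t2, t3, t7}
Sat(~b & ~r) = {t2, t7}
EF (~b & ~r): least fixpoint, start Z0 = {t2, t7}, add states with some successor in Z. Z1 = {t1, t2, t7}; Z2 = {t0, t1, t2, t7}; Z3 = {t0, t1, t2, t5, t7}; fixed.
Sat(EF (~b & ~r)) = {t0, t1, t2, t5, t7}
|Sat(EF (~b & ~r))| = |{t0, t1, t2, t5, t7}| = 5.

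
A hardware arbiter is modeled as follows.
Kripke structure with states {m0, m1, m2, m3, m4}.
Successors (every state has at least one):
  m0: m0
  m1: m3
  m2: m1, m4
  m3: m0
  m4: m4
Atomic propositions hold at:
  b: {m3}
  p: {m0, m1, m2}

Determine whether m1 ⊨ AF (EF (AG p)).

Yes

AG p: greatest fixpoint, start Z0 = {m0, m1, m2}, keep only states in Sat with every successor in Z. Z1 = {m0}; fixed.
Sat(AG p) = {m0}
EF (AG p): least fixpoint, start Z0 = {m0}, add states with some successor in Z. Z1 = {m0, m3}; Z2 = {m0, m1, m3}; Z3 = {m0, m1, m2, m3}; fixed.
Sat(EF (AG p)) = {m0, m1, m2, m3}
AF (EF (AG p)): least fixpoint, start Z0 = {m0, m1, m2, m3}, add states with every successor in Z. Already a fixed point.
Sat(AF (EF (AG p))) = {m0, m1, m2, m3}
m1 ∈ Sat(AF (EF (AG p))) = {m0, m1, m2, m3}, so the formula holds at m1.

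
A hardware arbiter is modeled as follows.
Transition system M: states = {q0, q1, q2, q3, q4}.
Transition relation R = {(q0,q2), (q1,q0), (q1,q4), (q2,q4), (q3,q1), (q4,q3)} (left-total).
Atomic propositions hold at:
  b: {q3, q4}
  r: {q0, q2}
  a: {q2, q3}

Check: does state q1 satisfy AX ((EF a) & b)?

No

EF a: least fixpoint, start Z0 = {q2, q3}, add states with some successor in Z. Z1 = {q0, q2, q3, q4}; Z2 = {q0, q1, q2, q3, q4}; fixed.
Sat(EF a) = {q0, q1, q2, q3, q4}
Sat((EF a) & b) = {q3, q4}
Sat(AX ((EF a) & b)) = {s : every successor in {q3, q4}} = {q2, q4}
q1 ∉ Sat(AX ((EF a) & b)) = {q2, q4}, so the formula does not hold at q1.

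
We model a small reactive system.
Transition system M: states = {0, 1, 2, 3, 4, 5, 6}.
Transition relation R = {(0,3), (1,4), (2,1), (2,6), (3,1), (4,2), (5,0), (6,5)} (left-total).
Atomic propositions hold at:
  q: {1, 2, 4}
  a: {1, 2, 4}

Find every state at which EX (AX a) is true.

Sat(AX a) = {s : every successor in {1, 2, 4}} = {1, 3, 4}
Sat(EX (AX a)) = {s : some successor in {1, 3, 4}} = {0, 1, 2, 3}

{0, 1, 2, 3}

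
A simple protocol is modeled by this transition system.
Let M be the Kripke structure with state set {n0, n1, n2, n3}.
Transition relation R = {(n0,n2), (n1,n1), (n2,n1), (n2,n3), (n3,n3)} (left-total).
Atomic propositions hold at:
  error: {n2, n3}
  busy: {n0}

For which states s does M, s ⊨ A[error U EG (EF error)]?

EF error: least fixpoint, start Z0 = {n2, n3}, add states with some successor in Z. Z1 = {n0, n2, n3}; fixed.
Sat(EF error) = {n0, n2, n3}
EG (EF error): greatest fixpoint, start Z0 = {n0, n2, n3}, keep only states in Sat with some successor in Z. Already a fixed point.
Sat(EG (EF error)) = {n0, n2, n3}
A[error U EG (EF error)]: least fixpoint, start Z0 = Sat(EG (EF error)) = {n0, n2, n3}, add states in Sat(error) with every successor in Z. Already a fixed point.
Sat(A[error U EG (EF error)]) = {n0, n2, n3}

{n0, n2, n3}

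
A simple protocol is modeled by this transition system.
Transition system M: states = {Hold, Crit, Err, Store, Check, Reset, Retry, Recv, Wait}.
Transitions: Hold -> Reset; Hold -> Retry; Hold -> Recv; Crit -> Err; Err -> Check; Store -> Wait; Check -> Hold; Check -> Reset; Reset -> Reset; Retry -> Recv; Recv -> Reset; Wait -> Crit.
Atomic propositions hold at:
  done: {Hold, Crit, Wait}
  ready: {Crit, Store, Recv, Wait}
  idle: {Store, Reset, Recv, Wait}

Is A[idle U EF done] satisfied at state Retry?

No

EF done: least fixpoint, start Z0 = {Hold, Crit, Wait}, add states with some successor in Z. Z1 = {Hold, Crit, Store, Check, Wait}; Z2 = {Hold, Crit, Err, Store, Check, Wait}; fixed.
Sat(EF done) = {Hold, Crit, Err, Store, Check, Wait}
A[idle U EF done]: least fixpoint, start Z0 = Sat(EF done) = {Hold, Crit, Err, Store, Check, Wait}, add states in Sat(idle) with every successor in Z. Already a fixed point.
Sat(A[idle U EF done]) = {Hold, Crit, Err, Store, Check, Wait}
Retry ∉ Sat(A[idle U EF done]) = {Hold, Crit, Err, Store, Check, Wait}, so the formula does not hold at Retry.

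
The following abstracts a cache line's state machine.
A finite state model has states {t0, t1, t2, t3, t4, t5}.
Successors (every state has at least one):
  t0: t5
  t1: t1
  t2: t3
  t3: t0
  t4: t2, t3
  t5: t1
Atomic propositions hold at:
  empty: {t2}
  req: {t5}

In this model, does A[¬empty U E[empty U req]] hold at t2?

Sat(¬empty) = {t0, t1, t3, t4, t5}
E[empty U req]: least fixpoint, start Z0 = Sat(req) = {t5}, add states in Sat(empty) with some successor in Z. Already a fixed point.
Sat(E[empty U req]) = {t5}
A[¬empty U E[empty U req]]: least fixpoint, start Z0 = Sat(E[empty U req]) = {t5}, add states in Sat(¬empty) with every successor in Z. Z1 = {t0, t5}; Z2 = {t0, t3, t5}; fixed.
Sat(A[¬empty U E[empty U req]]) = {t0, t3, t5}
t2 ∉ Sat(A[¬empty U E[empty U req]]) = {t0, t3, t5}, so the formula does not hold at t2.

No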